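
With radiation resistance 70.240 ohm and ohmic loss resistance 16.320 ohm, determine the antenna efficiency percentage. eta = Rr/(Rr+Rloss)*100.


eta = 70.240 / (70.240 + 16.320) * 100 = 81.15%

81.15%


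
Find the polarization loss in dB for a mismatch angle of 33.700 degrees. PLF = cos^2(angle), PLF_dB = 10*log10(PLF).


PLF_linear = cos^2(33.700 deg) = 0.6921477
PLF_dB = 10 * log10(0.6921477) = -1.598 dB

-1.598 dB


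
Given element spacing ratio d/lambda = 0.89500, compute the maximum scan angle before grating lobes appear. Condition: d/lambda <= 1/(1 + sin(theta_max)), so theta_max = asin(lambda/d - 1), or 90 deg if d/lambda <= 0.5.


lambda/d - 1 = 1/0.89500 - 1 = 0.1173184
theta_max = asin(0.1173184) = 6.737 deg

6.737 deg


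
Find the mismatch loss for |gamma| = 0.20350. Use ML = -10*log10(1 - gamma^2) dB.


ML = -10 * log10(1 - 0.20350^2) = -10 * log10(0.95858775) = 0.1837 dB

0.1837 dB


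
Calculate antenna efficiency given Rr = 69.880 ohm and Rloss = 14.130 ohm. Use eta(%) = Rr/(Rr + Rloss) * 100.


eta = 69.880 / (69.880 + 14.130) * 100 = 83.18%

83.18%


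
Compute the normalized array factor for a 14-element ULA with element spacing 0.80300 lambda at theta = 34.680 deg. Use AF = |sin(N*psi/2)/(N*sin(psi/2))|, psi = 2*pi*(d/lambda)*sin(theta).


psi = 2*pi*0.80300*sin(34.680 deg) = 2.870794 rad
AF = |sin(14*2.870794/2) / (14*sin(2.870794/2))| = 0.06832

0.06832


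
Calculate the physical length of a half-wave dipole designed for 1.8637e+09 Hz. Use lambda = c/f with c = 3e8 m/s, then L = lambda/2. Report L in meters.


lambda = c / f = 3.0000e+08 / 1.8637e+09 = 0.1609701 m
L = lambda / 2 = 0.1609701 / 2 = 0.08049 m

0.08049 m


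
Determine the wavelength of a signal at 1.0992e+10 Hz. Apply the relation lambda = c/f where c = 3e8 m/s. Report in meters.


lambda = c / f = 3.0000e+08 / 1.0992e+10 = 0.02729 m

0.02729 m


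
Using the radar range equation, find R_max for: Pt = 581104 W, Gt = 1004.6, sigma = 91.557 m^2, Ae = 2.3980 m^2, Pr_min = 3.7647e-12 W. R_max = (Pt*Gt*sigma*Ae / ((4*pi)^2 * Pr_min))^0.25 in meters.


R^4 = 581104*1004.6*91.557*2.3980 / ((4*pi)^2 * 3.7647e-12) = 2.155945e+20
R_max = 2.155945e+20^0.25 = 121174 m

121174 m


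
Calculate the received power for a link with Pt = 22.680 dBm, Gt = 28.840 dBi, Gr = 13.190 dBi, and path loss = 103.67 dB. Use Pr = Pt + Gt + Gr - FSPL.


Pr = 22.680 + 28.840 + 13.190 - 103.67 = -38.96 dBm

-38.96 dBm


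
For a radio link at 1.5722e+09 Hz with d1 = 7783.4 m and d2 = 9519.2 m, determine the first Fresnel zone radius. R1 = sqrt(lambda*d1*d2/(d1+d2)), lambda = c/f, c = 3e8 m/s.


lambda = c / f = 3.0000e+08 / 1.5722e+09 = 0.1908154 m
R1 = sqrt(0.1908154 * 7783.4 * 9519.2 / (7783.4 + 9519.2)) = 28.58 m

28.58 m


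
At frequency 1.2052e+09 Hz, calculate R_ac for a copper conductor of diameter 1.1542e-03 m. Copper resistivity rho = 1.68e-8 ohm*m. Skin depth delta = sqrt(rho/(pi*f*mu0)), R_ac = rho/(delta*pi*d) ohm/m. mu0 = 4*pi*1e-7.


delta = sqrt(1.68e-8 / (pi * 1.2052e+09 * 4*pi*1e-7)) = 1.879080e-06 m
R_ac = 1.68e-8 / (1.879080e-06 * pi * 1.1542e-03) = 2.466 ohm/m

2.466 ohm/m


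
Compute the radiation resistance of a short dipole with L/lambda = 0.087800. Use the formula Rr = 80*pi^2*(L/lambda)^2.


Rr = 80 * pi^2 * (0.087800)^2 = 80 * 9.869604 * 7.708840e-03 = 6.087 ohm

6.087 ohm


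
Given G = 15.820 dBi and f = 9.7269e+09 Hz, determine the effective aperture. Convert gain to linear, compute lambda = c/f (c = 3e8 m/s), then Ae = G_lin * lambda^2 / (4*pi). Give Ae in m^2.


lambda = c / f = 3.0000e+08 / 9.7269e+09 = 0.03084230 m
G_linear = 10^(15.820/10) = 38.19443
Ae = G_linear * lambda^2 / (4*pi) = 38.19443 * 0.03084230^2 / (4*pi) = 2.891e-03 m^2

2.891e-03 m^2


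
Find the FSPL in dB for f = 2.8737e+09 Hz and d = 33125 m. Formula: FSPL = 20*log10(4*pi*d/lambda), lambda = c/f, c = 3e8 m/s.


lambda = c / f = 3.0000e+08 / 2.8737e+09 = 0.1043950 m
FSPL = 20 * log10(4*pi*33125/0.1043950) = 132.0 dB

132.0 dB


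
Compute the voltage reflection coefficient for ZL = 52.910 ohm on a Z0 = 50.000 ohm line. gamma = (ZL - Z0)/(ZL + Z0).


gamma = (52.910 - 50.000) / (52.910 + 50.000) = 0.02828

0.02828


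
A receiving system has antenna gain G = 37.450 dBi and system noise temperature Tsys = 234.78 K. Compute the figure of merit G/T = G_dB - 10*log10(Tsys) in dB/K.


G/T = 37.450 - 10*log10(234.78) = 37.450 - 23.70661 = 13.74 dB/K

13.74 dB/K


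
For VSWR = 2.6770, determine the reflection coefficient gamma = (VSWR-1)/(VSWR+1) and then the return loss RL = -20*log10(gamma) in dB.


gamma = (2.6770 - 1) / (2.6770 + 1) = 0.4560783
RL = -20 * log10(0.4560783) = 6.819 dB

6.819 dB


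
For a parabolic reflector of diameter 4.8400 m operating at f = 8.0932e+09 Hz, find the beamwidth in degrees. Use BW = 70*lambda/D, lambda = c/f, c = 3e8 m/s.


lambda = c / f = 3.0000e+08 / 8.0932e+09 = 0.03706816 m
BW = 70 * 0.03706816 / 4.8400 = 0.5361 deg

0.5361 deg


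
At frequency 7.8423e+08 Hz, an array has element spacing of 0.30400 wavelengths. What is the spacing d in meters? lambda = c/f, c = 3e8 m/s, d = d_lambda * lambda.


lambda = c / f = 3.0000e+08 / 7.8423e+08 = 0.3825408 m
d = 0.30400 * 0.3825408 = 0.1163 m

0.1163 m


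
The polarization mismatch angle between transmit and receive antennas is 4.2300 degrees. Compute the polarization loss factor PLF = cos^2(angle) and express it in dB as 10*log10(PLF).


PLF_linear = cos^2(4.2300 deg) = 0.9945594
PLF_dB = 10 * log10(0.9945594) = -0.02369 dB

-0.02369 dB


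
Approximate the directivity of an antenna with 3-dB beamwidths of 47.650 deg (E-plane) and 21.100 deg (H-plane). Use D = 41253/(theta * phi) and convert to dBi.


D_linear = 41253 / (47.650 * 21.100) = 41.03082
D_dBi = 10 * log10(41.03082) = 16.13 dBi

16.13 dBi


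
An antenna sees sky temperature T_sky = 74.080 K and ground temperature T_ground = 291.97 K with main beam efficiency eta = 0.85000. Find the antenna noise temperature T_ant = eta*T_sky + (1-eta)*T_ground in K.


T_ant = 0.85000 * 74.080 + (1 - 0.85000) * 291.97 = 106.8 K

106.8 K


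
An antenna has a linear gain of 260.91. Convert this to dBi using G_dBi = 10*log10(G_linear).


G_dBi = 10 * log10(260.91) = 24.16 dBi

24.16 dBi


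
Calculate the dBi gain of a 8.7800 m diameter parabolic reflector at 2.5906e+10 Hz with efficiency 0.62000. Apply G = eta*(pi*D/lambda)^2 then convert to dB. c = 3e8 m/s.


lambda = c / f = 3.0000e+08 / 2.5906e+10 = 0.01158033 m
G_linear = 0.62000 * (pi * 8.7800 / 0.01158033)^2 = 3.517536e+06
G_dBi = 10 * log10(3.517536e+06) = 65.46 dBi

65.46 dBi


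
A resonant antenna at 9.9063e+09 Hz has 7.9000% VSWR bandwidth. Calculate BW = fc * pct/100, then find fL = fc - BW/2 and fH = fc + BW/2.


BW = 9.9063e+09 * 7.9000/100 = 7.825977e+08 Hz
fL = 9.9063e+09 - 7.825977e+08/2 = 9.515e+09 Hz
fH = 9.9063e+09 + 7.825977e+08/2 = 1.030e+10 Hz

BW=7.826e+08 Hz, fL=9.515e+09 Hz, fH=1.030e+10 Hz


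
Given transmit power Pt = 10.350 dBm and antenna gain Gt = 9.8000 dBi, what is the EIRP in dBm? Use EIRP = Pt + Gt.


EIRP = Pt + Gt = 10.350 + 9.8000 = 20.15 dBm

20.15 dBm


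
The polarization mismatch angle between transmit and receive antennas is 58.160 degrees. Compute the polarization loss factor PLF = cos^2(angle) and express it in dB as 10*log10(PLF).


PLF_linear = cos^2(58.160 deg) = 0.2783080
PLF_dB = 10 * log10(0.2783080) = -5.555 dB

-5.555 dB


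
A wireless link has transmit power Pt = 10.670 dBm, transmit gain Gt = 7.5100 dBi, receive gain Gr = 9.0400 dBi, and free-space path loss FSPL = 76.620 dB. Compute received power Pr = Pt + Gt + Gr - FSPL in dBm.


Pr = 10.670 + 7.5100 + 9.0400 - 76.620 = -49.40 dBm

-49.40 dBm


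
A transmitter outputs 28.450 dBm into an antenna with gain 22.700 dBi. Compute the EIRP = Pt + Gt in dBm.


EIRP = Pt + Gt = 28.450 + 22.700 = 51.15 dBm

51.15 dBm


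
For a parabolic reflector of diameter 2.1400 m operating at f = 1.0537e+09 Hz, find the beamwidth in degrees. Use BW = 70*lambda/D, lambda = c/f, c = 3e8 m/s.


lambda = c / f = 3.0000e+08 / 1.0537e+09 = 0.2847110 m
BW = 70 * 0.2847110 / 2.1400 = 9.313 deg

9.313 deg


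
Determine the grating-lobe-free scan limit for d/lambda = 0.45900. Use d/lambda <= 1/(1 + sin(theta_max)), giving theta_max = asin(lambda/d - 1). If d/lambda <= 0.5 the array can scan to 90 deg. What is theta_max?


lambda/d - 1 = 1/0.45900 - 1 = 1.178649 >= 1
d/lambda <= 0.5, so the array can scan to endfire without grating lobes: theta_max = 90 deg

90 deg


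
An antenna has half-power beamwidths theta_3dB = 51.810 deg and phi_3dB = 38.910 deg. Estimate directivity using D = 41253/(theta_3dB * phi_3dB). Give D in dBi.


D_linear = 41253 / (51.810 * 38.910) = 20.46354
D_dBi = 10 * log10(20.46354) = 13.11 dBi

13.11 dBi


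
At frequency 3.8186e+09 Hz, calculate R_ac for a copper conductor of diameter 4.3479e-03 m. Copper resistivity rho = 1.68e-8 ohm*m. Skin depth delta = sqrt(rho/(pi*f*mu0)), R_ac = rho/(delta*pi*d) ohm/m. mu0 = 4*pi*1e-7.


delta = sqrt(1.68e-8 / (pi * 3.8186e+09 * 4*pi*1e-7)) = 1.055657e-06 m
R_ac = 1.68e-8 / (1.055657e-06 * pi * 4.3479e-03) = 1.165 ohm/m

1.165 ohm/m


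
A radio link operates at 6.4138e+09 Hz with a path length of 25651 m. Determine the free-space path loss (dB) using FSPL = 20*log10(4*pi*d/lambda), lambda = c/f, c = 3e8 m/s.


lambda = c / f = 3.0000e+08 / 6.4138e+09 = 0.04677414 m
FSPL = 20 * log10(4*pi*25651/0.04677414) = 136.8 dB

136.8 dB


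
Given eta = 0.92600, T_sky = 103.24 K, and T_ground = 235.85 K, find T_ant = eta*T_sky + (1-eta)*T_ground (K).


T_ant = 0.92600 * 103.24 + (1 - 0.92600) * 235.85 = 113.1 K

113.1 K


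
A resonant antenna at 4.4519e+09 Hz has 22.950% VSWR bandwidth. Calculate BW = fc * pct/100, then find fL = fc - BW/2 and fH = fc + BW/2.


BW = 4.4519e+09 * 22.950/100 = 1.021711e+09 Hz
fL = 4.4519e+09 - 1.021711e+09/2 = 3.941e+09 Hz
fH = 4.4519e+09 + 1.021711e+09/2 = 4.963e+09 Hz

BW=1.022e+09 Hz, fL=3.941e+09 Hz, fH=4.963e+09 Hz


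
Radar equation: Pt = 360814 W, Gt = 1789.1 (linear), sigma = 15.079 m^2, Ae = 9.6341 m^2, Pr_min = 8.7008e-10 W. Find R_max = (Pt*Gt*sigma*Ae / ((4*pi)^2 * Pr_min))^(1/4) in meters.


R^4 = 360814*1789.1*15.079*9.6341 / ((4*pi)^2 * 8.7008e-10) = 6.825316e+17
R_max = 6.825316e+17^0.25 = 28743 m

28743 m


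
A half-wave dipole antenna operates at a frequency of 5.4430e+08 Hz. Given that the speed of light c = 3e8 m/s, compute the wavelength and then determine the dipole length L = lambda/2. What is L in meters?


lambda = c / f = 3.0000e+08 / 5.4430e+08 = 0.5511666 m
L = lambda / 2 = 0.5511666 / 2 = 0.2756 m

0.2756 m


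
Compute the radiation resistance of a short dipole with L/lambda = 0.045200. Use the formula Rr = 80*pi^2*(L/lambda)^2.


Rr = 80 * pi^2 * (0.045200)^2 = 80 * 9.869604 * 2.043040e-03 = 1.613 ohm

1.613 ohm


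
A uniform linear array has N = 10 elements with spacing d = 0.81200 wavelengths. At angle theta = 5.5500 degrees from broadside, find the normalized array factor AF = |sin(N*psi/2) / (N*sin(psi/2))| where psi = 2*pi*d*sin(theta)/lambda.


psi = 2*pi*0.81200*sin(5.5500 deg) = 0.4934315 rad
AF = |sin(10*0.4934315/2) / (10*sin(0.4934315/2))| = 0.2557

0.2557


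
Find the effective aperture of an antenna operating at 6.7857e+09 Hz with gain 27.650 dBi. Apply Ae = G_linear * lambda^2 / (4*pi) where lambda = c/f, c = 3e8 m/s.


lambda = c / f = 3.0000e+08 / 6.7857e+09 = 0.04421062 m
G_linear = 10^(27.650/10) = 582.1032
Ae = G_linear * lambda^2 / (4*pi) = 582.1032 * 0.04421062^2 / (4*pi) = 0.09054 m^2

0.09054 m^2


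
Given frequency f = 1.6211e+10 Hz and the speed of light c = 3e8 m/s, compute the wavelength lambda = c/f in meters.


lambda = c / f = 3.0000e+08 / 1.6211e+10 = 0.01851 m

0.01851 m


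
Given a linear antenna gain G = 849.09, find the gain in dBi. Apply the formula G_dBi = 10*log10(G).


G_dBi = 10 * log10(849.09) = 29.29 dBi

29.29 dBi


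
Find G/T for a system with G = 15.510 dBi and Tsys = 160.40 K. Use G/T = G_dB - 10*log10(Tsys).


G/T = 15.510 - 10*log10(160.40) = 15.510 - 22.05204 = -6.542 dB/K

-6.542 dB/K


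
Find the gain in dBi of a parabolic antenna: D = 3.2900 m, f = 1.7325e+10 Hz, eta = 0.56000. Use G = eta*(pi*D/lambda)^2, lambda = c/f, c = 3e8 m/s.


lambda = c / f = 3.0000e+08 / 1.7325e+10 = 0.01731602 m
G_linear = 0.56000 * (pi * 3.2900 / 0.01731602)^2 = 199518.6
G_dBi = 10 * log10(199518.6) = 53.00 dBi

53.00 dBi


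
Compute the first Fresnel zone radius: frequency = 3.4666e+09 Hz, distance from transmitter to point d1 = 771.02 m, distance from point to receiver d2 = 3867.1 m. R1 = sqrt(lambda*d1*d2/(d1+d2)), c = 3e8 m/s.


lambda = c / f = 3.0000e+08 / 3.4666e+09 = 0.08654013 m
R1 = sqrt(0.08654013 * 771.02 * 3867.1 / (771.02 + 3867.1)) = 7.459 m

7.459 m


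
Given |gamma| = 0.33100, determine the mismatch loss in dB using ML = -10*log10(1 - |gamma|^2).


ML = -10 * log10(1 - 0.33100^2) = -10 * log10(0.890439) = 0.5040 dB

0.5040 dB


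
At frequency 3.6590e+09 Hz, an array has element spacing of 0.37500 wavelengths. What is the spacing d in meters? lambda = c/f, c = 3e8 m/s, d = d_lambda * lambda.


lambda = c / f = 3.0000e+08 / 3.6590e+09 = 0.08198961 m
d = 0.37500 * 0.08198961 = 0.03075 m

0.03075 m


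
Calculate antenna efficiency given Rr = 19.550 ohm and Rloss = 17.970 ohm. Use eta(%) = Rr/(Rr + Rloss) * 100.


eta = 19.550 / (19.550 + 17.970) * 100 = 52.11%

52.11%


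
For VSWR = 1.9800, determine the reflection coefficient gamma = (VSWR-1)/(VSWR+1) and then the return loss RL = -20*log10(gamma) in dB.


gamma = (1.9800 - 1) / (1.9800 + 1) = 0.3288591
RL = -20 * log10(0.3288591) = 9.660 dB

9.660 dB


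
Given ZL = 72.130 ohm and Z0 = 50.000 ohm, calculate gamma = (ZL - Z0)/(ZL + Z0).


gamma = (72.130 - 50.000) / (72.130 + 50.000) = 0.1812

0.1812


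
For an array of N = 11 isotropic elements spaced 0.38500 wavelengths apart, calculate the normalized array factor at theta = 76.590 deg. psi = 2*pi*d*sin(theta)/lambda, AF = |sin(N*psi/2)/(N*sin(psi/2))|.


psi = 2*pi*0.38500*sin(76.590 deg) = 2.353073 rad
AF = |sin(11*2.353073/2) / (11*sin(2.353073/2))| = 0.03611

0.03611


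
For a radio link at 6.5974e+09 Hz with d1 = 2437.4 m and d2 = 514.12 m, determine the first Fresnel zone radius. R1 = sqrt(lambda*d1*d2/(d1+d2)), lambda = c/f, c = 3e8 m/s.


lambda = c / f = 3.0000e+08 / 6.5974e+09 = 0.04547246 m
R1 = sqrt(0.04547246 * 2437.4 * 514.12 / (2437.4 + 514.12)) = 4.394 m

4.394 m


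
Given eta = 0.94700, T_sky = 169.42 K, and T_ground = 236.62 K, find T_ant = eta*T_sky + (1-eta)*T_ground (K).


T_ant = 0.94700 * 169.42 + (1 - 0.94700) * 236.62 = 173.0 K

173.0 K


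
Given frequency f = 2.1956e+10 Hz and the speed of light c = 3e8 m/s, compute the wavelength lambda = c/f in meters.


lambda = c / f = 3.0000e+08 / 2.1956e+10 = 0.01366 m

0.01366 m


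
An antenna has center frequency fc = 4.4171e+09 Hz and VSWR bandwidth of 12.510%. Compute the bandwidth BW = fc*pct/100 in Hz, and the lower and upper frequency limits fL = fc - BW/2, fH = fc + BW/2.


BW = 4.4171e+09 * 12.510/100 = 5.525792e+08 Hz
fL = 4.4171e+09 - 5.525792e+08/2 = 4.141e+09 Hz
fH = 4.4171e+09 + 5.525792e+08/2 = 4.693e+09 Hz

BW=5.526e+08 Hz, fL=4.141e+09 Hz, fH=4.693e+09 Hz


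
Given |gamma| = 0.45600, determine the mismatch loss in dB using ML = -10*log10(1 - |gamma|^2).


ML = -10 * log10(1 - 0.45600^2) = -10 * log10(0.792064) = 1.012 dB

1.012 dB


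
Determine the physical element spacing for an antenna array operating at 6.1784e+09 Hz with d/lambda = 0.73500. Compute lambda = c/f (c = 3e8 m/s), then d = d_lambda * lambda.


lambda = c / f = 3.0000e+08 / 6.1784e+09 = 0.04855626 m
d = 0.73500 * 0.04855626 = 0.03569 m

0.03569 m


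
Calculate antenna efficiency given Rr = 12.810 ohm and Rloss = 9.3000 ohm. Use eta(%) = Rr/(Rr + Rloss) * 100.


eta = 12.810 / (12.810 + 9.3000) * 100 = 57.94%

57.94%


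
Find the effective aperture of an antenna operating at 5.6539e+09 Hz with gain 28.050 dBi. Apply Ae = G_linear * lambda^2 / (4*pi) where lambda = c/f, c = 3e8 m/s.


lambda = c / f = 3.0000e+08 / 5.6539e+09 = 0.05306072 m
G_linear = 10^(28.050/10) = 638.2635
Ae = G_linear * lambda^2 / (4*pi) = 638.2635 * 0.05306072^2 / (4*pi) = 0.1430 m^2

0.1430 m^2


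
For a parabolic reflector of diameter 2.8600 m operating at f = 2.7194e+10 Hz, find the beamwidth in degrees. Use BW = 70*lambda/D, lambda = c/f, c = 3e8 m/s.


lambda = c / f = 3.0000e+08 / 2.7194e+10 = 0.01103185 m
BW = 70 * 0.01103185 / 2.8600 = 0.2700 deg

0.2700 deg


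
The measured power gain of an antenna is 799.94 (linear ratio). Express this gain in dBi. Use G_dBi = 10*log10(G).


G_dBi = 10 * log10(799.94) = 29.03 dBi

29.03 dBi


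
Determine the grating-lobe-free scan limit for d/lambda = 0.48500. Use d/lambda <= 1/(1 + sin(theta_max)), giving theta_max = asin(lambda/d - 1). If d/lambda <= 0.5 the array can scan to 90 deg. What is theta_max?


lambda/d - 1 = 1/0.48500 - 1 = 1.061856 >= 1
d/lambda <= 0.5, so the array can scan to endfire without grating lobes: theta_max = 90 deg

90 deg


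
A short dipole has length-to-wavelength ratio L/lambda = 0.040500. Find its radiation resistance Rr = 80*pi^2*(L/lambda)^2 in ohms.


Rr = 80 * pi^2 * (0.040500)^2 = 80 * 9.869604 * 1.640250e-03 = 1.295 ohm

1.295 ohm


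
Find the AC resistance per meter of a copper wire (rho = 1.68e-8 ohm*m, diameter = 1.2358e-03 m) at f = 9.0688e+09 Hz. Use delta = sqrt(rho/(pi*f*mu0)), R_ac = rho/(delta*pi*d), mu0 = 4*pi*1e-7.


delta = sqrt(1.68e-8 / (pi * 9.0688e+09 * 4*pi*1e-7)) = 6.850147e-07 m
R_ac = 1.68e-8 / (6.850147e-07 * pi * 1.2358e-03) = 6.317 ohm/m

6.317 ohm/m


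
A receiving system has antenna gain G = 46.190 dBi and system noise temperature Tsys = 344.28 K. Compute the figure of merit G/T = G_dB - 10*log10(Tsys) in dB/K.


G/T = 46.190 - 10*log10(344.28) = 46.190 - 25.36912 = 20.82 dB/K

20.82 dB/K


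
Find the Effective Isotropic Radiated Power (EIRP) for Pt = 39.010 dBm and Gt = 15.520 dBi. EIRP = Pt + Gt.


EIRP = Pt + Gt = 39.010 + 15.520 = 54.53 dBm

54.53 dBm


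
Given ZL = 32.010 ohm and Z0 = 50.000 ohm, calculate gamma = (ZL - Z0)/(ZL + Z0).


gamma = (32.010 - 50.000) / (32.010 + 50.000) = -0.2194

-0.2194


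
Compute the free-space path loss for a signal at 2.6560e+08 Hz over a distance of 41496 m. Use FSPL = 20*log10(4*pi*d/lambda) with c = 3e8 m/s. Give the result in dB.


lambda = c / f = 3.0000e+08 / 2.6560e+08 = 1.129518 m
FSPL = 20 * log10(4*pi*41496/1.129518) = 113.3 dB

113.3 dB


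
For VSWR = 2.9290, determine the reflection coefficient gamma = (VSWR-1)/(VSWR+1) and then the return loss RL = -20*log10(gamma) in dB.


gamma = (2.9290 - 1) / (2.9290 + 1) = 0.4909646
RL = -20 * log10(0.4909646) = 6.179 dB

6.179 dB


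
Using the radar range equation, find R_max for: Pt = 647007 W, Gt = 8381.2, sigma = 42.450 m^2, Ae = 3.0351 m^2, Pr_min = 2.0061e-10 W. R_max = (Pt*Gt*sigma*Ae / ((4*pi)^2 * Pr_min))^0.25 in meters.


R^4 = 647007*8381.2*42.450*3.0351 / ((4*pi)^2 * 2.0061e-10) = 2.205432e+19
R_max = 2.205432e+19^0.25 = 68529 m

68529 m


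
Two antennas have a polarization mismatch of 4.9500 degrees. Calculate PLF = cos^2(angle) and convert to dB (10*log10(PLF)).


PLF_linear = cos^2(4.9500 deg) = 0.9925547
PLF_dB = 10 * log10(0.9925547) = -0.03246 dB

-0.03246 dB


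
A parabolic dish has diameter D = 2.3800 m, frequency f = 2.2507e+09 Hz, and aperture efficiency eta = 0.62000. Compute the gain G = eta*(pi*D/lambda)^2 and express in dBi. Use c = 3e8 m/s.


lambda = c / f = 3.0000e+08 / 2.2507e+09 = 0.1332919 m
G_linear = 0.62000 * (pi * 2.3800 / 0.1332919)^2 = 1950.913
G_dBi = 10 * log10(1950.913) = 32.90 dBi

32.90 dBi


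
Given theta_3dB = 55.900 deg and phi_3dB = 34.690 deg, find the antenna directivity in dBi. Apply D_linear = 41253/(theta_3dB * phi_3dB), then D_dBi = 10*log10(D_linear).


D_linear = 41253 / (55.900 * 34.690) = 21.27352
D_dBi = 10 * log10(21.27352) = 13.28 dBi

13.28 dBi


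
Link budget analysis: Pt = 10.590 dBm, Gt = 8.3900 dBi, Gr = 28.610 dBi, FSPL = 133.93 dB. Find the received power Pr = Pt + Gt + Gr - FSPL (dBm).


Pr = 10.590 + 8.3900 + 28.610 - 133.93 = -86.34 dBm

-86.34 dBm


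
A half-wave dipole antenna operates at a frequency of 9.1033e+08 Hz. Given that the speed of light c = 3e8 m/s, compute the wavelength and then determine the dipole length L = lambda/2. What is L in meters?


lambda = c / f = 3.0000e+08 / 9.1033e+08 = 0.3295508 m
L = lambda / 2 = 0.3295508 / 2 = 0.1648 m

0.1648 m


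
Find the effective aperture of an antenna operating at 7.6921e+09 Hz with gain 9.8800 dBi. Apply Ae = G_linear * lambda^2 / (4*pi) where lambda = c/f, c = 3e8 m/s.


lambda = c / f = 3.0000e+08 / 7.6921e+09 = 0.03900105 m
G_linear = 10^(9.8800/10) = 9.727472
Ae = G_linear * lambda^2 / (4*pi) = 9.727472 * 0.03900105^2 / (4*pi) = 1.177e-03 m^2

1.177e-03 m^2


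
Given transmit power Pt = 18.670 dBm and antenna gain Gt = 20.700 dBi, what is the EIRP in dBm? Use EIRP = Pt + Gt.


EIRP = Pt + Gt = 18.670 + 20.700 = 39.37 dBm

39.37 dBm


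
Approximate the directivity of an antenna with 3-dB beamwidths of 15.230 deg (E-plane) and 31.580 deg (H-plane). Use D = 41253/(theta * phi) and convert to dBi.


D_linear = 41253 / (15.230 * 31.580) = 85.77160
D_dBi = 10 * log10(85.77160) = 19.33 dBi

19.33 dBi


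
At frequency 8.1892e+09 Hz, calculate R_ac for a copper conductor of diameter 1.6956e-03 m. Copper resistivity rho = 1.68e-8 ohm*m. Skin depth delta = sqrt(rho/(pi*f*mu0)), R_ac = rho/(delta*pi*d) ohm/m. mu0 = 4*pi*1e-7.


delta = sqrt(1.68e-8 / (pi * 8.1892e+09 * 4*pi*1e-7)) = 7.208652e-07 m
R_ac = 1.68e-8 / (7.208652e-07 * pi * 1.6956e-03) = 4.375 ohm/m

4.375 ohm/m


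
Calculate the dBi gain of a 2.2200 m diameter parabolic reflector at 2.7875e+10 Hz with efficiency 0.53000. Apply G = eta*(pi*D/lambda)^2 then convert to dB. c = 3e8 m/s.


lambda = c / f = 3.0000e+08 / 2.7875e+10 = 0.01076233 m
G_linear = 0.53000 * (pi * 2.2200 / 0.01076233)^2 = 222571.2
G_dBi = 10 * log10(222571.2) = 53.47 dBi

53.47 dBi


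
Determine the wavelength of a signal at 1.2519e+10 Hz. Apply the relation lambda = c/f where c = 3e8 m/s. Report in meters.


lambda = c / f = 3.0000e+08 / 1.2519e+10 = 0.02396 m

0.02396 m


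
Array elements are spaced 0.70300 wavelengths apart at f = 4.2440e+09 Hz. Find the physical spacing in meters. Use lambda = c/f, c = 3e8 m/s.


lambda = c / f = 3.0000e+08 / 4.2440e+09 = 0.07068803 m
d = 0.70300 * 0.07068803 = 0.04969 m

0.04969 m


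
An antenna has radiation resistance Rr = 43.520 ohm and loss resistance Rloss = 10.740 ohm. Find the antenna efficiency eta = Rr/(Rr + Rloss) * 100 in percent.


eta = 43.520 / (43.520 + 10.740) * 100 = 80.21%

80.21%


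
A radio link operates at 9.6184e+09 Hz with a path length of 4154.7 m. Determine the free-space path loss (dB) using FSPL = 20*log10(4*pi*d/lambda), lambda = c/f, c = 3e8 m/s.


lambda = c / f = 3.0000e+08 / 9.6184e+09 = 0.03119022 m
FSPL = 20 * log10(4*pi*4154.7/0.03119022) = 124.5 dB

124.5 dB


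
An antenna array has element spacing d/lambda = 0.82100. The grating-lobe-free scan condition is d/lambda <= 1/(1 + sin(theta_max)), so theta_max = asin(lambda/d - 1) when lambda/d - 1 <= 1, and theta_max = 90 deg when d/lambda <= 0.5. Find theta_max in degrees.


lambda/d - 1 = 1/0.82100 - 1 = 0.2180268
theta_max = asin(0.2180268) = 12.59 deg

12.59 deg


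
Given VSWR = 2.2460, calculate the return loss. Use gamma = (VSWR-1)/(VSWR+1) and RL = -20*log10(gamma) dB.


gamma = (2.2460 - 1) / (2.2460 + 1) = 0.3838571
RL = -20 * log10(0.3838571) = 8.317 dB

8.317 dB


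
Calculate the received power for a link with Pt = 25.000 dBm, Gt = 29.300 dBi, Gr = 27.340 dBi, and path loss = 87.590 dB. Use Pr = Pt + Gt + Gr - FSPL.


Pr = 25.000 + 29.300 + 27.340 - 87.590 = -5.95 dBm

-5.95 dBm


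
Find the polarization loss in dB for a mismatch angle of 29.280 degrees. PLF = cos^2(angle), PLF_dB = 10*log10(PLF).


PLF_linear = cos^2(29.280 deg) = 0.7608027
PLF_dB = 10 * log10(0.7608027) = -1.187 dB

-1.187 dB


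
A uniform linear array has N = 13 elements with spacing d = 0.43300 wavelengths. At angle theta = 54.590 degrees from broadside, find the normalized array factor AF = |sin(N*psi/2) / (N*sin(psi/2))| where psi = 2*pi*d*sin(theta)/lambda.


psi = 2*pi*0.43300*sin(54.590 deg) = 2.217377 rad
AF = |sin(13*2.217377/2) / (13*sin(2.217377/2))| = 0.08269

0.08269


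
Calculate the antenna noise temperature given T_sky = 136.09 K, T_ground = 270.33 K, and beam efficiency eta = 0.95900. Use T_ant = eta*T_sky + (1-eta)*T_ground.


T_ant = 0.95900 * 136.09 + (1 - 0.95900) * 270.33 = 141.6 K

141.6 K


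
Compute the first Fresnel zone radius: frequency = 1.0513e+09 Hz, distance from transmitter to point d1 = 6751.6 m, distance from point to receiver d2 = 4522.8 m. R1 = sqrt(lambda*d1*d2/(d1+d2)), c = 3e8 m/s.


lambda = c / f = 3.0000e+08 / 1.0513e+09 = 0.2853610 m
R1 = sqrt(0.2853610 * 6751.6 * 4522.8 / (6751.6 + 4522.8)) = 27.80 m

27.80 m


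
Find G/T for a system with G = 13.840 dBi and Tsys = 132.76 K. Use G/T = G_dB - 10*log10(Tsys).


G/T = 13.840 - 10*log10(132.76) = 13.840 - 21.23067 = -7.391 dB/K

-7.391 dB/K


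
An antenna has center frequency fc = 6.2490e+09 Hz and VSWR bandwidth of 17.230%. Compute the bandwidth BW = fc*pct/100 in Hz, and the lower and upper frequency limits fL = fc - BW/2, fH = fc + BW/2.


BW = 6.2490e+09 * 17.230/100 = 1.076703e+09 Hz
fL = 6.2490e+09 - 1.076703e+09/2 = 5.711e+09 Hz
fH = 6.2490e+09 + 1.076703e+09/2 = 6.787e+09 Hz

BW=1.077e+09 Hz, fL=5.711e+09 Hz, fH=6.787e+09 Hz


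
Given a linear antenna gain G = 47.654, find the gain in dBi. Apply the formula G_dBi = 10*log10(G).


G_dBi = 10 * log10(47.654) = 16.78 dBi

16.78 dBi


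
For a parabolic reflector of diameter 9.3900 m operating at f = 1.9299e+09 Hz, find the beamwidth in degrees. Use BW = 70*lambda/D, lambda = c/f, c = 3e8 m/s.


lambda = c / f = 3.0000e+08 / 1.9299e+09 = 0.1554485 m
BW = 70 * 0.1554485 / 9.3900 = 1.159 deg

1.159 deg


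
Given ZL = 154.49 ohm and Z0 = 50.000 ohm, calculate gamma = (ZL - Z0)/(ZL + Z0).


gamma = (154.49 - 50.000) / (154.49 + 50.000) = 0.5110

0.5110


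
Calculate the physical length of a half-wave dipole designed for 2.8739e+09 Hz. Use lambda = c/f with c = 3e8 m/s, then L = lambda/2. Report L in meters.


lambda = c / f = 3.0000e+08 / 2.8739e+09 = 0.1043878 m
L = lambda / 2 = 0.1043878 / 2 = 0.05219 m

0.05219 m


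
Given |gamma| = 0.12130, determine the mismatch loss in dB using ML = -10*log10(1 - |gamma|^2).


ML = -10 * log10(1 - 0.12130^2) = -10 * log10(0.98528631) = 0.06438 dB

0.06438 dB


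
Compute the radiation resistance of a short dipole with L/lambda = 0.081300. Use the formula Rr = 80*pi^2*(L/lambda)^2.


Rr = 80 * pi^2 * (0.081300)^2 = 80 * 9.869604 * 6.609690e-03 = 5.219 ohm

5.219 ohm


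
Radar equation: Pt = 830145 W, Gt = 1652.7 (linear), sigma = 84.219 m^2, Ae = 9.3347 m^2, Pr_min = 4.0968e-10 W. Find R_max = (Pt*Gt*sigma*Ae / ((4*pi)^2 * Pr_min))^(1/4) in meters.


R^4 = 830145*1652.7*84.219*9.3347 / ((4*pi)^2 * 4.0968e-10) = 1.667224e+19
R_max = 1.667224e+19^0.25 = 63900 m

63900 m


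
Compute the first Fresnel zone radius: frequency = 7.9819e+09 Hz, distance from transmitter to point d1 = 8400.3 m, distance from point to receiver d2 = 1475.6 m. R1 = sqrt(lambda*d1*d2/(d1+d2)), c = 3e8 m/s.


lambda = c / f = 3.0000e+08 / 7.9819e+09 = 0.03758504 m
R1 = sqrt(0.03758504 * 8400.3 * 1475.6 / (8400.3 + 1475.6)) = 6.868 m

6.868 m


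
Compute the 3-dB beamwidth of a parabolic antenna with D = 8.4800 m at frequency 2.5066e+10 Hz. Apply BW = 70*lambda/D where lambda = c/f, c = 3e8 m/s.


lambda = c / f = 3.0000e+08 / 2.5066e+10 = 0.01196840 m
BW = 70 * 0.01196840 / 8.4800 = 0.09880 deg

0.09880 deg


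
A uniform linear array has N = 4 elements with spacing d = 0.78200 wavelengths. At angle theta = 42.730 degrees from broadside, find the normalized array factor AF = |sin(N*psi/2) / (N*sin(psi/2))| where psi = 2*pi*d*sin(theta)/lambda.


psi = 2*pi*0.78200*sin(42.730 deg) = 3.333994 rad
AF = |sin(4*3.333994/2) / (4*sin(3.333994/2))| = 0.09428

0.09428


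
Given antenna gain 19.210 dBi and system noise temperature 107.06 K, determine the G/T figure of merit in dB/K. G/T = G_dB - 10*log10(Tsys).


G/T = 19.210 - 10*log10(107.06) = 19.210 - 20.29627 = -1.086 dB/K

-1.086 dB/K


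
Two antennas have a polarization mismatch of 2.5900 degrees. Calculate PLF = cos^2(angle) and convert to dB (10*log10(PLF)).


PLF_linear = cos^2(2.5900 deg) = 0.9979580
PLF_dB = 10 * log10(0.9979580) = -8.877e-03 dB

-8.877e-03 dB


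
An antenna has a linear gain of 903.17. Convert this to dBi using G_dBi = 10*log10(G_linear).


G_dBi = 10 * log10(903.17) = 29.56 dBi

29.56 dBi


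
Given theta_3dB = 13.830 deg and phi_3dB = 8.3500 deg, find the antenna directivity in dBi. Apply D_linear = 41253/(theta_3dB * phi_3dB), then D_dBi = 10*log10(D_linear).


D_linear = 41253 / (13.830 * 8.3500) = 357.2291
D_dBi = 10 * log10(357.2291) = 25.53 dBi

25.53 dBi


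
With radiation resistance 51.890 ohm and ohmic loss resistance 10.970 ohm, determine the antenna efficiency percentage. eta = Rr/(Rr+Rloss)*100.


eta = 51.890 / (51.890 + 10.970) * 100 = 82.55%

82.55%


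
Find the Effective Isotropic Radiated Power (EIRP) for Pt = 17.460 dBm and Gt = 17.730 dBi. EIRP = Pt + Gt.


EIRP = Pt + Gt = 17.460 + 17.730 = 35.19 dBm

35.19 dBm


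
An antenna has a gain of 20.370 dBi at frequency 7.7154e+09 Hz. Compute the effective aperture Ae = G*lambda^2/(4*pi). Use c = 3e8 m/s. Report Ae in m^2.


lambda = c / f = 3.0000e+08 / 7.7154e+09 = 0.03888327 m
G_linear = 10^(20.370/10) = 108.8930
Ae = G_linear * lambda^2 / (4*pi) = 108.8930 * 0.03888327^2 / (4*pi) = 0.01310 m^2

0.01310 m^2


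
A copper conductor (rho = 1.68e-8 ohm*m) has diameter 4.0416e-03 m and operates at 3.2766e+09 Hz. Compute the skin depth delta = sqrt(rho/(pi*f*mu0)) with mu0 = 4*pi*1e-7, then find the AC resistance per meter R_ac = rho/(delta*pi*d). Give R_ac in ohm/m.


delta = sqrt(1.68e-8 / (pi * 3.2766e+09 * 4*pi*1e-7)) = 1.139628e-06 m
R_ac = 1.68e-8 / (1.139628e-06 * pi * 4.0416e-03) = 1.161 ohm/m

1.161 ohm/m


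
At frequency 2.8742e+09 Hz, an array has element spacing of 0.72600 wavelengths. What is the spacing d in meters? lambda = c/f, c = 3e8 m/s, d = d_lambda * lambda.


lambda = c / f = 3.0000e+08 / 2.8742e+09 = 0.1043769 m
d = 0.72600 * 0.1043769 = 0.07578 m

0.07578 m


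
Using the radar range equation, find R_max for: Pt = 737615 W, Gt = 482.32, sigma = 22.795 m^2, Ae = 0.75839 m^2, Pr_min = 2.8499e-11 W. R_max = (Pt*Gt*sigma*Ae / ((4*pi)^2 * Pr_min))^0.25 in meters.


R^4 = 737615*482.32*22.795*0.75839 / ((4*pi)^2 * 2.8499e-11) = 1.366620e+18
R_max = 1.366620e+18^0.25 = 34191 m

34191 m


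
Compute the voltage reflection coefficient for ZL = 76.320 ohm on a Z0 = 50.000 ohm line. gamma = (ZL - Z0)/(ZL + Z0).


gamma = (76.320 - 50.000) / (76.320 + 50.000) = 0.2084

0.2084


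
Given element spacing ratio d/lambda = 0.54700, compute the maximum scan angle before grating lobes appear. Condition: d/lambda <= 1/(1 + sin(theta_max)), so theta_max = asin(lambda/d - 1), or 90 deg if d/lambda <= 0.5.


lambda/d - 1 = 1/0.54700 - 1 = 0.8281536
theta_max = asin(0.8281536) = 55.91 deg

55.91 deg


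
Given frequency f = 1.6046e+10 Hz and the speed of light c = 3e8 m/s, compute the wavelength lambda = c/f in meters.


lambda = c / f = 3.0000e+08 / 1.6046e+10 = 0.01870 m

0.01870 m


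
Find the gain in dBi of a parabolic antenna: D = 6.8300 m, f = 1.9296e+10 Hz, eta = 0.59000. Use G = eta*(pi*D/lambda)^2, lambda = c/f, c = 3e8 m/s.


lambda = c / f = 3.0000e+08 / 1.9296e+10 = 0.01554726 m
G_linear = 0.59000 * (pi * 6.8300 / 0.01554726)^2 = 1.123791e+06
G_dBi = 10 * log10(1.123791e+06) = 60.51 dBi

60.51 dBi


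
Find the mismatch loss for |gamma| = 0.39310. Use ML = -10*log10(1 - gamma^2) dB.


ML = -10 * log10(1 - 0.39310^2) = -10 * log10(0.84547239) = 0.7290 dB

0.7290 dB


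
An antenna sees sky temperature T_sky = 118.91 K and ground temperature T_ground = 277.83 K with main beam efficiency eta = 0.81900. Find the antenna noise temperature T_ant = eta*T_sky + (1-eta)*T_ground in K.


T_ant = 0.81900 * 118.91 + (1 - 0.81900) * 277.83 = 147.7 K

147.7 K


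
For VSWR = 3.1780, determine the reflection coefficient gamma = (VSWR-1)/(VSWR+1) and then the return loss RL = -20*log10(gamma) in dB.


gamma = (3.1780 - 1) / (3.1780 + 1) = 0.5213021
RL = -20 * log10(0.5213021) = 5.658 dB

5.658 dB


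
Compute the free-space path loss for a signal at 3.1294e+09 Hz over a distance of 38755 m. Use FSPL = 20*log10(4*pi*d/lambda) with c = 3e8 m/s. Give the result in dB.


lambda = c / f = 3.0000e+08 / 3.1294e+09 = 0.09586502 m
FSPL = 20 * log10(4*pi*38755/0.09586502) = 134.1 dB

134.1 dB


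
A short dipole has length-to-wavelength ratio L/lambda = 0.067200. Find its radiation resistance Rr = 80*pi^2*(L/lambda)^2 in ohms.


Rr = 80 * pi^2 * (0.067200)^2 = 80 * 9.869604 * 4.515840e-03 = 3.566 ohm

3.566 ohm


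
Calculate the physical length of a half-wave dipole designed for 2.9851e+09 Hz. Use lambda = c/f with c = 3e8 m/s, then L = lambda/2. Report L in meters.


lambda = c / f = 3.0000e+08 / 2.9851e+09 = 0.1004991 m
L = lambda / 2 = 0.1004991 / 2 = 0.05025 m

0.05025 m


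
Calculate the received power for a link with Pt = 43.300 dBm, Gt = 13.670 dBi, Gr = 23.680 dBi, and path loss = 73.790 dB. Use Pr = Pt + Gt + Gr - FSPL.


Pr = 43.300 + 13.670 + 23.680 - 73.790 = 6.86 dBm

6.86 dBm


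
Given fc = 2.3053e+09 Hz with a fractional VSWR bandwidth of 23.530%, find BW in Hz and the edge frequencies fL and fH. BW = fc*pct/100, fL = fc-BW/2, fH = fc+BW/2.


BW = 2.3053e+09 * 23.530/100 = 5.424371e+08 Hz
fL = 2.3053e+09 - 5.424371e+08/2 = 2.034e+09 Hz
fH = 2.3053e+09 + 5.424371e+08/2 = 2.577e+09 Hz

BW=5.424e+08 Hz, fL=2.034e+09 Hz, fH=2.577e+09 Hz


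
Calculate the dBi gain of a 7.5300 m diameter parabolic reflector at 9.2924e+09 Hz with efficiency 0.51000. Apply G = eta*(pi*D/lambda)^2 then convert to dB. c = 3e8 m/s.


lambda = c / f = 3.0000e+08 / 9.2924e+09 = 0.03228445 m
G_linear = 0.51000 * (pi * 7.5300 / 0.03228445)^2 = 273825.0
G_dBi = 10 * log10(273825.0) = 54.37 dBi

54.37 dBi


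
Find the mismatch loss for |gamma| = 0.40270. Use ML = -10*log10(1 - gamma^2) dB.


ML = -10 * log10(1 - 0.40270^2) = -10 * log10(0.83783271) = 0.7684 dB

0.7684 dB


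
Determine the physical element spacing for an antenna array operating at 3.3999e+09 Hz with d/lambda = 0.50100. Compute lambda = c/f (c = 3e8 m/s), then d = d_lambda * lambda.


lambda = c / f = 3.0000e+08 / 3.3999e+09 = 0.08823789 m
d = 0.50100 * 0.08823789 = 0.04421 m

0.04421 m


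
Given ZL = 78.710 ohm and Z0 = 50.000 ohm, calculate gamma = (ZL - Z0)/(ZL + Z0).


gamma = (78.710 - 50.000) / (78.710 + 50.000) = 0.2231

0.2231


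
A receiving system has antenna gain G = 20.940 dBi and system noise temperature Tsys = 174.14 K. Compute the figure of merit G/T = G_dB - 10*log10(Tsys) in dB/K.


G/T = 20.940 - 10*log10(174.14) = 20.940 - 22.40899 = -1.469 dB/K

-1.469 dB/K


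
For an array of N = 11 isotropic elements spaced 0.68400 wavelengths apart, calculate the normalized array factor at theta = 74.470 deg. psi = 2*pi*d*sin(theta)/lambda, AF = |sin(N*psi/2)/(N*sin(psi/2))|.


psi = 2*pi*0.68400*sin(74.470 deg) = 4.140791 rad
AF = |sin(11*4.140791/2) / (11*sin(4.140791/2))| = 0.07307

0.07307


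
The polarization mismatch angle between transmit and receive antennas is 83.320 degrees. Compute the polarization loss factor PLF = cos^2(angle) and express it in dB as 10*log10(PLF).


PLF_linear = cos^2(83.320 deg) = 0.01353128
PLF_dB = 10 * log10(0.01353128) = -18.69 dB

-18.69 dB


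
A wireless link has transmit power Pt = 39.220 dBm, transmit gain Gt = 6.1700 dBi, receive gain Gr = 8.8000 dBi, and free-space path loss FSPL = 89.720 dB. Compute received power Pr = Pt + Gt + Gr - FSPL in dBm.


Pr = 39.220 + 6.1700 + 8.8000 - 89.720 = -35.53 dBm

-35.53 dBm


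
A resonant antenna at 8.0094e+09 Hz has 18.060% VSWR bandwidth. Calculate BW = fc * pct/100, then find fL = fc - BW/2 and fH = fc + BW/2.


BW = 8.0094e+09 * 18.060/100 = 1.446498e+09 Hz
fL = 8.0094e+09 - 1.446498e+09/2 = 7.286e+09 Hz
fH = 8.0094e+09 + 1.446498e+09/2 = 8.733e+09 Hz

BW=1.446e+09 Hz, fL=7.286e+09 Hz, fH=8.733e+09 Hz


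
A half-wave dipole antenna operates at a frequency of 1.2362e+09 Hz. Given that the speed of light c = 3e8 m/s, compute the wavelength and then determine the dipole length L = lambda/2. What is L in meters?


lambda = c / f = 3.0000e+08 / 1.2362e+09 = 0.2426792 m
L = lambda / 2 = 0.2426792 / 2 = 0.1213 m

0.1213 m


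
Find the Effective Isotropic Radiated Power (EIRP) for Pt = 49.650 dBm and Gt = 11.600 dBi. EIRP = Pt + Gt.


EIRP = Pt + Gt = 49.650 + 11.600 = 61.25 dBm

61.25 dBm


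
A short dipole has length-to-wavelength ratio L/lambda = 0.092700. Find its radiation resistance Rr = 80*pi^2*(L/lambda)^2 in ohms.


Rr = 80 * pi^2 * (0.092700)^2 = 80 * 9.869604 * 8.593290e-03 = 6.785 ohm

6.785 ohm


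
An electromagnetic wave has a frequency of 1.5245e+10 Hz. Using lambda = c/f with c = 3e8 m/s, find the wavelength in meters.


lambda = c / f = 3.0000e+08 / 1.5245e+10 = 0.01968 m

0.01968 m


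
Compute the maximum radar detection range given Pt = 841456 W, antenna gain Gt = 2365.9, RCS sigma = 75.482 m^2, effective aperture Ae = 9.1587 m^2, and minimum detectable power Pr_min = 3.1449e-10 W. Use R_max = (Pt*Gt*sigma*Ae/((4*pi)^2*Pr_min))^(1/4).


R^4 = 841456*2365.9*75.482*9.1587 / ((4*pi)^2 * 3.1449e-10) = 2.771268e+19
R_max = 2.771268e+19^0.25 = 72555 m

72555 m


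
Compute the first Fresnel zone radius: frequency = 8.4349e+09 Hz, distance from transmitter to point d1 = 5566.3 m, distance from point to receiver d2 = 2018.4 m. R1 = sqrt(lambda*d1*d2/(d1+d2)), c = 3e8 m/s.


lambda = c / f = 3.0000e+08 / 8.4349e+09 = 0.03556652 m
R1 = sqrt(0.03556652 * 5566.3 * 2018.4 / (5566.3 + 2018.4)) = 7.258 m

7.258 m


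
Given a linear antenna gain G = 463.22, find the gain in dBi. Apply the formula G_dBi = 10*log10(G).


G_dBi = 10 * log10(463.22) = 26.66 dBi

26.66 dBi


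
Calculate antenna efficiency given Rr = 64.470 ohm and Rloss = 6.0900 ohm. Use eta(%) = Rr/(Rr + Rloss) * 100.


eta = 64.470 / (64.470 + 6.0900) * 100 = 91.37%

91.37%


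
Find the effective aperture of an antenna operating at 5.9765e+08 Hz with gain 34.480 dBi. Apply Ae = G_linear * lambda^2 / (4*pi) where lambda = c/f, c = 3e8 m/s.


lambda = c / f = 3.0000e+08 / 5.9765e+08 = 0.5019660 m
G_linear = 10^(34.480/10) = 2805.434
Ae = G_linear * lambda^2 / (4*pi) = 2805.434 * 0.5019660^2 / (4*pi) = 56.25 m^2

56.25 m^2


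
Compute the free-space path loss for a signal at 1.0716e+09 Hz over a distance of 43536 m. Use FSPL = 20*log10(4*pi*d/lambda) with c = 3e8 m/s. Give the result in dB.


lambda = c / f = 3.0000e+08 / 1.0716e+09 = 0.2799552 m
FSPL = 20 * log10(4*pi*43536/0.2799552) = 125.8 dB

125.8 dB


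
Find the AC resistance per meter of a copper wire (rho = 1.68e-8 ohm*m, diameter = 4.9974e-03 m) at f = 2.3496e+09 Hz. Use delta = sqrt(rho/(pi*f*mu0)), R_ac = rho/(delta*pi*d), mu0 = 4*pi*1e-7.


delta = sqrt(1.68e-8 / (pi * 2.3496e+09 * 4*pi*1e-7)) = 1.345792e-06 m
R_ac = 1.68e-8 / (1.345792e-06 * pi * 4.9974e-03) = 0.7951 ohm/m

0.7951 ohm/m
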